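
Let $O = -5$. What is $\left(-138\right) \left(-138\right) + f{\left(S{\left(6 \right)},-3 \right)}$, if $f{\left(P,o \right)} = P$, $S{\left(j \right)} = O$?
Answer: $19039$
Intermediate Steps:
$S{\left(j \right)} = -5$
$\left(-138\right) \left(-138\right) + f{\left(S{\left(6 \right)},-3 \right)} = \left(-138\right) \left(-138\right) - 5 = 19044 - 5 = 19039$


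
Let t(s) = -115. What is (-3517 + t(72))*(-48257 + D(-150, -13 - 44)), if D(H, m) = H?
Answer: 175814224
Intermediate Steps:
(-3517 + t(72))*(-48257 + D(-150, -13 - 44)) = (-3517 - 115)*(-48257 - 150) = -3632*(-48407) = 175814224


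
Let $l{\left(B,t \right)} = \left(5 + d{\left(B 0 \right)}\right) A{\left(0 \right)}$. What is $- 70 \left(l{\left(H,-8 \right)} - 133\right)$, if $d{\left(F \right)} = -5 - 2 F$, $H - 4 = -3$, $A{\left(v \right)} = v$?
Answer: $9310$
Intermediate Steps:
$H = 1$ ($H = 4 - 3 = 1$)
$l{\left(B,t \right)} = 0$ ($l{\left(B,t \right)} = \left(5 - \left(5 + 2 B 0\right)\right) 0 = \left(5 - 5\right) 0 = 0 \cdot 0 = 0$)
$- 70 \left(l{\left(H,-8 \right)} - 133\right) = - 70 \left(0 - 133\right) = \left(-70\right) \left(-133\right) = 9310$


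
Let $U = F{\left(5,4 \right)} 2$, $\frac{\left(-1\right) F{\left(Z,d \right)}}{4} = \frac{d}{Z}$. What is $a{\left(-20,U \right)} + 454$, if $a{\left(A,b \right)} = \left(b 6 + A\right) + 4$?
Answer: $\frac{1998}{5} \approx 399.6$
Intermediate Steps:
$F{\left(Z,d \right)} = - \frac{4 d}{Z}$ ($F{\left(Z,d \right)} = - 4 \frac{d}{Z} = - \frac{4 d}{Z}$)
$U = - \frac{32}{5}$ ($U = \left(-4\right) 4 \cdot \frac{1}{5} \cdot 2 = \left(- \frac{16}{5}\right) 2 = - \frac{32}{5} \approx -6.4$)
$a{\left(A,b \right)} = 4 + A + 6 b$ ($a{\left(A,b \right)} = \left(6 b + A\right) + 4 = \left(A + 6 b\right) + 4 = 4 + A + 6 b$)
$a{\left(-20,U \right)} + 454 = \left(4 - 20 + 6 \left(- \frac{32}{5}\right)\right) + 454 = \left(4 - 20 - \frac{192}{5}\right) + 454 = - \frac{272}{5} + 454 = \frac{1998}{5}$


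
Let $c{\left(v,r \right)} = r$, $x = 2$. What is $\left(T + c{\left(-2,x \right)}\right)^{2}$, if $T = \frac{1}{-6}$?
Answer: $\frac{121}{36} \approx 3.3611$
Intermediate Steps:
$T = - \frac{1}{6} \approx -0.16667$
$\left(T + c{\left(-2,x \right)}\right)^{2} = \left(- \frac{1}{6} + 2\right)^{2} = \left(\frac{11}{6}\right)^{2} = \frac{121}{36}$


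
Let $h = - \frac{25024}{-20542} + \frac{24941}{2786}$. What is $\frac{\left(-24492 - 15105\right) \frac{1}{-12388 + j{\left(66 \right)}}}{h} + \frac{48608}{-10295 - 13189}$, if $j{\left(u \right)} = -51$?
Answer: $- \frac{5334156223446226}{3036221503424781} \approx -1.7568$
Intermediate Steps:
$h = \frac{41575349}{4087858}$ ($h = \left(-25024\right) \left(- \frac{1}{20542}\right) + 24941 \cdot \frac{1}{2786} = \frac{12512}{10271} + \frac{3563}{398} = \frac{41575349}{4087858} \approx 10.17$)
$\frac{\left(-24492 - 15105\right) \frac{1}{-12388 + j{\left(66 \right)}}}{h} + \frac{48608}{-10295 - 13189} = \frac{\left(-24492 - 15105\right) \frac{1}{-12388 - 51}}{\frac{41575349}{4087858}} + \frac{48608}{-10295 - 13189} = - \frac{39597}{-12439} \cdot \frac{4087858}{41575349} + \frac{48608}{-23484} = \left(-39597\right) \left(- \frac{1}{12439}\right) \frac{4087858}{41575349} + 48608 \left(- \frac{1}{23484}\right) = \frac{39597}{12439} \cdot \frac{4087858}{41575349} - \frac{12152}{5871} = \frac{161866913226}{517155766211} - \frac{12152}{5871} = - \frac{5334156223446226}{3036221503424781}$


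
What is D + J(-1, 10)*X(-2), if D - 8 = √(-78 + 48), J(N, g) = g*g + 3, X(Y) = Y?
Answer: -198 + I*√30 ≈ -198.0 + 5.4772*I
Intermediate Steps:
J(N, g) = 3 + g² (J(N, g) = g² + 3 = 3 + g²)
D = 8 + I*√30 (D = 8 + √(-78 + 48) = 8 + √(-30) = 8 + I*√30 ≈ 8.0 + 5.4772*I)
D + J(-1, 10)*X(-2) = (8 + I*√30) + (3 + 10²)*(-2) = (8 + I*√30) + (3 + 100)*(-2) = (8 + I*√30) + 103*(-2) = (8 + I*√30) - 206 = -198 + I*√30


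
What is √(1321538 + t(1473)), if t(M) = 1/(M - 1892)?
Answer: √232010532399/419 ≈ 1149.6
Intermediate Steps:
t(M) = 1/(-1892 + M)
√(1321538 + t(1473)) = √(1321538 + 1/(-1892 + 1473)) = √(1321538 + 1/(-419)) = √(1321538 - 1/419) = √(553724421/419) = √232010532399/419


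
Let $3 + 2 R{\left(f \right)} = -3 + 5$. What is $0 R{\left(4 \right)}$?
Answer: $0$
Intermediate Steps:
$R{\left(f \right)} = - \frac{1}{2}$ ($R{\left(f \right)} = - \frac{3}{2} + \frac{-3 + 5}{2} = - \frac{3}{2} + \frac{1}{2} \cdot 2 = - \frac{3}{2} + 1 = - \frac{1}{2}$)
$0 R{\left(4 \right)} = 0 \left(- \frac{1}{2}\right) = 0$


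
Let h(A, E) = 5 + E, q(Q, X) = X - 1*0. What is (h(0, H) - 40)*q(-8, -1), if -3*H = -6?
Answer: 33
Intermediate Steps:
H = 2 (H = -⅓*(-6) = 2)
q(Q, X) = X (q(Q, X) = X + 0 = X)
(h(0, H) - 40)*q(-8, -1) = ((5 + 2) - 40)*(-1) = (7 - 40)*(-1) = -33*(-1) = 33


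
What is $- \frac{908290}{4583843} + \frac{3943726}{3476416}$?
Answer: $\frac{7459913465189}{7967672573344} \approx 0.93627$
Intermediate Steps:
$- \frac{908290}{4583843} + \frac{3943726}{3476416} = \left(-908290\right) \frac{1}{4583843} + 3943726 \cdot \frac{1}{3476416} = - \frac{908290}{4583843} + \frac{1971863}{1738208} = \frac{7459913465189}{7967672573344}$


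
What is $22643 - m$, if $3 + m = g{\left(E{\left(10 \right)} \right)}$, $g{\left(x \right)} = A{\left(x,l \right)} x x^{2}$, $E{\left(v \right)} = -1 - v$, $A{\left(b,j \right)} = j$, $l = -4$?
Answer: $17322$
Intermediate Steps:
$g{\left(x \right)} = - 4 x^{3}$ ($g{\left(x \right)} = - 4 x x^{2} = - 4 x^{3}$)
$m = 5321$ ($m = -3 - 4 \left(-1 - 10\right)^{3} = -3 - 4 \left(-11\right)^{3} = -3 - -5324 = -3 + 5324 = 5321$)
$22643 - m = 22643 - 5321 = 17322$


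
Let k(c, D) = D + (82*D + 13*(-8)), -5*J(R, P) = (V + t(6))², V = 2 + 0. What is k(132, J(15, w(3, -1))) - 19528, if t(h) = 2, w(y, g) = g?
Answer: -99488/5 ≈ -19898.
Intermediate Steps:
V = 2
J(R, P) = -16/5 (J(R, P) = -(2 + 2)²/5 = -⅕*4² = -⅕*16 = -16/5)
k(c, D) = -104 + 83*D (k(c, D) = D + (82*D - 104) = D + (-104 + 82*D) = -104 + 83*D)
k(132, J(15, w(3, -1))) - 19528 = (-104 + 83*(-16/5)) - 19528 = (-104 - 1328/5) - 19528 = -1848/5 - 19528 = -99488/5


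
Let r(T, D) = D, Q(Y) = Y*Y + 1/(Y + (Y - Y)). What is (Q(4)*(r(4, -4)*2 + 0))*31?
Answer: -4030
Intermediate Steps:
Q(Y) = 1/Y + Y**2 (Q(Y) = Y**2 + 1/(Y + 0) = Y**2 + 1/Y = 1/Y + Y**2)
(Q(4)*(r(4, -4)*2 + 0))*31 = (((1 + 4**3)/4)*(-4*2 + 0))*31 = (((1 + 64)/4)*(-8 + 0))*31 = (((1/4)*65)*(-8))*31 = ((65/4)*(-8))*31 = -130*31 = -4030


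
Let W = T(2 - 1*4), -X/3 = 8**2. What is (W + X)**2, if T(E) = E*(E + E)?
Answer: 33856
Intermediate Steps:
X = -192 (X = -3*8**2 = -3*64 = -192)
T(E) = 2*E**2 (T(E) = E*(2*E) = 2*E**2)
W = 8 (W = 2*(2 - 1*4)**2 = 2*(2 - 4)**2 = 2*(-2)**2 = 2*4 = 8)
(W + X)**2 = (8 - 192)**2 = (-184)**2 = 33856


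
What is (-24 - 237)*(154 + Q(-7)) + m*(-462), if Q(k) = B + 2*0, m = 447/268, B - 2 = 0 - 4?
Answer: -5419305/134 ≈ -40443.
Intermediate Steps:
B = -2 (B = 2 + (0 - 4) = 2 - 4 = -2)
m = 447/268 (m = 447*(1/268) = 447/268 ≈ 1.6679)
Q(k) = -2 (Q(k) = -2 + 2*0 = -2 + 0 = -2)
(-24 - 237)*(154 + Q(-7)) + m*(-462) = (-24 - 237)*(154 - 2) + (447/268)*(-462) = -261*152 - 103257/134 = -39672 - 103257/134 = -5419305/134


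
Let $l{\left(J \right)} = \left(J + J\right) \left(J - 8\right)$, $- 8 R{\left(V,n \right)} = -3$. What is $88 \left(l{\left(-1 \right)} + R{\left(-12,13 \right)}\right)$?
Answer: $1617$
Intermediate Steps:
$R{\left(V,n \right)} = \frac{3}{8}$ ($R{\left(V,n \right)} = \left(- \frac{1}{8}\right) \left(-3\right) = \frac{3}{8}$)
$l{\left(J \right)} = 2 J \left(-8 + J\right)$ ($l{\left(J \right)} = 2 J \left(J - 8\right) = 2 J \left(-8 + J\right)$)
$88 \left(l{\left(-1 \right)} + R{\left(-12,13 \right)}\right) = 88 \left(2 \left(-1\right) \left(-8 - 1\right) + \frac{3}{8}\right) = 88 \left(2 \left(-1\right) \left(-9\right) + \frac{3}{8}\right) = 88 \left(18 + \frac{3}{8}\right) = 88 \cdot \frac{147}{8} = 1617$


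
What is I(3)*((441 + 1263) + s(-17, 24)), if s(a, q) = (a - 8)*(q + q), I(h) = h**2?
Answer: 4536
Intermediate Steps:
s(a, q) = 2*q*(-8 + a) (s(a, q) = (-8 + a)*(2*q) = 2*q*(-8 + a))
I(3)*((441 + 1263) + s(-17, 24)) = 3**2*((441 + 1263) + 2*24*(-8 - 17)) = 9*(1704 + 2*24*(-25)) = 9*(1704 - 1200) = 9*504 = 4536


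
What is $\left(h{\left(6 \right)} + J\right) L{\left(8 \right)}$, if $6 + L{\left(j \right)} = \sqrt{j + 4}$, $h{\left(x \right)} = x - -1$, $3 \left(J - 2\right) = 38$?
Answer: $-130 + \frac{130 \sqrt{3}}{3} \approx -54.944$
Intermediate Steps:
$J = \frac{44}{3}$ ($J = 2 + \frac{1}{3} \cdot 38 = 2 + \frac{38}{3} = \frac{44}{3} \approx 14.667$)
$h{\left(x \right)} = 1 + x$ ($h{\left(x \right)} = x + 1 = 1 + x$)
$L{\left(j \right)} = -6 + \sqrt{4 + j}$ ($L{\left(j \right)} = -6 + \sqrt{j + 4} = -6 + \sqrt{4 + j}$)
$\left(h{\left(6 \right)} + J\right) L{\left(8 \right)} = \left(\left(1 + 6\right) + \frac{44}{3}\right) \left(-6 + \sqrt{4 + 8}\right) = \left(7 + \frac{44}{3}\right) \left(-6 + \sqrt{12}\right) = \frac{65 \left(-6 + 2 \sqrt{3}\right)}{3} = -130 + \frac{130 \sqrt{3}}{3}$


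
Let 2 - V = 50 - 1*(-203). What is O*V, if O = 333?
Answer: -83583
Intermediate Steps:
V = -251 (V = 2 - (50 - 1*(-203)) = 2 - (50 + 203) = 2 - 1*253 = 2 - 253 = -251)
O*V = 333*(-251) = -83583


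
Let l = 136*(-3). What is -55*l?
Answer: 22440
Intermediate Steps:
l = -408
-55*l = -55*(-408) = 22440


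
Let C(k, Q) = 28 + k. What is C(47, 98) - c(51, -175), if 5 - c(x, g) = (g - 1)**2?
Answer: 31046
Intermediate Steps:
c(x, g) = 5 - (-1 + g)**2 (c(x, g) = 5 - (g - 1)**2 = 5 - (-1 + g)**2)
C(47, 98) - c(51, -175) = (28 + 47) - (5 - (-1 - 175)**2) = 75 - (5 - 1*(-176)**2) = 75 - (5 - 1*30976) = 75 - (5 - 30976) = 75 - 1*(-30971) = 75 + 30971 = 31046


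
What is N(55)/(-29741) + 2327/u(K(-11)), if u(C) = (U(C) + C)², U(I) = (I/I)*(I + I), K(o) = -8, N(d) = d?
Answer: 69175627/17130816 ≈ 4.0381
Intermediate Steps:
U(I) = 2*I (U(I) = 1*(2*I) = 2*I)
u(C) = 9*C² (u(C) = (2*C + C)² = (3*C)² = 9*C²)
N(55)/(-29741) + 2327/u(K(-11)) = 55/(-29741) + 2327/((9*(-8)²)) = 55*(-1/29741) + 2327/((9*64)) = -55/29741 + 2327/576 = 69175627/17130816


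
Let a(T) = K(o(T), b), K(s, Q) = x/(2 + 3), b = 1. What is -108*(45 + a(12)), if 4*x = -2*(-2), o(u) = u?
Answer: -24408/5 ≈ -4881.6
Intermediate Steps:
x = 1 (x = (-2*(-2))/4 = (1/4)*4 = 1)
K(s, Q) = 1/5 (K(s, Q) = 1/(2 + 3) = 1/5)
a(T) = 1/5
-108*(45 + a(12)) = -108*(45 + 1/5) = -108*226/5 = -24408/5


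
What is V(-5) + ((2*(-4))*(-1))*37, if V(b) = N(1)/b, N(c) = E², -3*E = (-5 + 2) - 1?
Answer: 13304/45 ≈ 295.64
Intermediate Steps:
E = 4/3 (E = -((-5 + 2) - 1)/3 = -(-3 - 1)/3 = -⅓*(-4) = 4/3 ≈ 1.3333)
N(c) = 16/9 (N(c) = (4/3)² = 16/9)
V(b) = 16/(9*b)
V(-5) + ((2*(-4))*(-1))*37 = (16/9)/(-5) + ((2*(-4))*(-1))*37 = (16/9)*(-⅕) - 8*(-1)*37 = -16/45 + 8*37 = -16/45 + 296 = 13304/45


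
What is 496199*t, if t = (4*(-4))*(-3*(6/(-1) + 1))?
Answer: -119087760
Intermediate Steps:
t = -240 (t = -(-48)*(6*(-1) + 1) = -(-48)*(-6 + 1) = -(-48)*(-5) = -16*15 = -240)
496199*t = 496199*(-240) = -119087760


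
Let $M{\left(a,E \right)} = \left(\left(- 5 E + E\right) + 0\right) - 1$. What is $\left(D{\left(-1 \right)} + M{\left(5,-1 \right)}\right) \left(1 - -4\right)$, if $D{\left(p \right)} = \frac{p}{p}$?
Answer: $20$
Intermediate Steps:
$D{\left(p \right)} = 1$
$M{\left(a,E \right)} = -1 - 4 E$ ($M{\left(a,E \right)} = \left(- 4 E + 0\right) - 1 = - 4 E - 1 = -1 - 4 E$)
$\left(D{\left(-1 \right)} + M{\left(5,-1 \right)}\right) \left(1 - -4\right) = \left(1 - -3\right) \left(1 - -4\right) = \left(1 + \left(-1 + 4\right)\right) \left(1 + 4\right) = \left(1 + 3\right) 5 = 4 \cdot 5 = 20$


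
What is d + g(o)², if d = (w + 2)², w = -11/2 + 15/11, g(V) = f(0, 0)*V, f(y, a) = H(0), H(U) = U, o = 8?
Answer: 2209/484 ≈ 4.5640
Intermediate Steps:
f(y, a) = 0
g(V) = 0 (g(V) = 0*V = 0)
w = -91/22 (w = -11*½ + 15*(1/11) = -11/2 + 15/11 = -91/22 ≈ -4.1364)
d = 2209/484 (d = (-91/22 + 2)² = (-47/22)² = 2209/484 ≈ 4.5640)
d + g(o)² = 2209/484 + 0² = 2209/484 + 0 = 2209/484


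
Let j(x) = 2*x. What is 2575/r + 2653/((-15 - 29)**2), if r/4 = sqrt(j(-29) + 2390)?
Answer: 2653/1936 + 2575*sqrt(583)/4664 ≈ 14.701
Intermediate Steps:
r = 8*sqrt(583) (r = 4*sqrt(2*(-29) + 2390) = 4*sqrt(-58 + 2390) = 4*sqrt(2332) = 4*(2*sqrt(583)) = 8*sqrt(583) ≈ 193.16)
2575/r + 2653/((-15 - 29)**2) = 2575/((8*sqrt(583))) + 2653/((-15 - 29)**2) = 2575*(sqrt(583)/4664) + 2653/((-44)**2) = 2575*sqrt(583)/4664 + 2653/1936 = 2653/1936 + 2575*sqrt(583)/4664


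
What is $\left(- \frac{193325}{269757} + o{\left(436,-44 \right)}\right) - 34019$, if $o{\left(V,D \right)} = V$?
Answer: $- \frac{9059442656}{269757} \approx -33584.0$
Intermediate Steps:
$\left(- \frac{193325}{269757} + o{\left(436,-44 \right)}\right) - 34019 = \left(- \frac{193325}{269757} + 436\right) - 34019 = \frac{117420727}{269757} - 34019 = - \frac{9059442656}{269757}$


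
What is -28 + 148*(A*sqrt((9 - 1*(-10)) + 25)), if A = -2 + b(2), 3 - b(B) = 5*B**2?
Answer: -28 - 5624*sqrt(11) ≈ -18681.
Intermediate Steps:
b(B) = 3 - 5*B**2
A = -19 (A = -2 + (3 - 5*2**2) = -2 + (3 - 5*4) = -2 + (3 - 20) = -2 - 17 = -19)
-28 + 148*(A*sqrt((9 - 1*(-10)) + 25)) = -28 + 148*(-19*sqrt((9 - 1*(-10)) + 25)) = -28 + 148*(-19*sqrt((9 + 10) + 25)) = -28 + 148*(-19*sqrt(19 + 25)) = -28 + 148*(-38*sqrt(11)) = -28 - 5624*sqrt(11)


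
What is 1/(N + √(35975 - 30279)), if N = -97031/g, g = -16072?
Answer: -1559482232/1461914097103 + 2066473472*√89/1461914097103 ≈ 0.012269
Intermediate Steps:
N = 97031/16072 (N = -97031/(-16072) = -97031*(-1/16072) = 97031/16072 ≈ 6.0373)
1/(N + √(35975 - 30279)) = 1/(97031/16072 + √(35975 - 30279)) = 1/(97031/16072 + √5696) = 1/(97031/16072 + 8*√89)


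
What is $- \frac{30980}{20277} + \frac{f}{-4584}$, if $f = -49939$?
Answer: $\frac{290200261}{30983256} \approx 9.3664$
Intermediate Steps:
$- \frac{30980}{20277} + \frac{f}{-4584} = - \frac{30980}{20277} - \frac{49939}{-4584} = \left(-30980\right) \frac{1}{20277} - - \frac{49939}{4584} = - \frac{30980}{20277} + \frac{49939}{4584} = \frac{290200261}{30983256}$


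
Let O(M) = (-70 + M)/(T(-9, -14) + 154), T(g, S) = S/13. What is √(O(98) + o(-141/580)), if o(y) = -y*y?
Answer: √210277079/41180 ≈ 0.35214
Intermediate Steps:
T(g, S) = S/13 (T(g, S) = S*(1/13) = S/13)
o(y) = -y²
O(M) = -65/142 + 13*M/1988 (O(M) = (-70 + M)/((1/13)*(-14) + 154) = (-70 + M)/(-14/13 + 154) = (-70 + M)/(1988/13) = (-70 + M)*(13/1988) = -65/142 + 13*M/1988)
√(O(98) + o(-141/580)) = √((-65/142 + (13/1988)*98) - (-141/580)²) = √((-65/142 + 91/142) - (-141*1/580)²) = √(13/71 - (-141/580)²) = √(13/71 - 1*19881/336400) = √(13/71 - 19881/336400) = √(2961649/23884400) = √210277079/41180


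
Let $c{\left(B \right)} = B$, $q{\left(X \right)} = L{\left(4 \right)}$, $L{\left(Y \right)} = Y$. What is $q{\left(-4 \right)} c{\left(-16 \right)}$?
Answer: $-64$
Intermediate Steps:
$q{\left(X \right)} = 4$
$q{\left(-4 \right)} c{\left(-16 \right)} = 4 \left(-16\right) = -64$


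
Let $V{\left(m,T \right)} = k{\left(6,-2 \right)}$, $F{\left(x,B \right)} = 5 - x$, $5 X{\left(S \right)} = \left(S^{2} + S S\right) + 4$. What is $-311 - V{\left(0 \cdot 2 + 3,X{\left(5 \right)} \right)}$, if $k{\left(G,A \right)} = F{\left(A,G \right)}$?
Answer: $-318$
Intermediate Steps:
$X{\left(S \right)} = \frac{4}{5} + \frac{2 S^{2}}{5}$ ($X{\left(S \right)} = \frac{\left(S^{2} + S S\right) + 4}{5} = \frac{\left(S^{2} + S^{2}\right) + 4}{5} = \frac{2 S^{2} + 4}{5} = \frac{4 + 2 S^{2}}{5} = \frac{4}{5} + \frac{2 S^{2}}{5}$)
$k{\left(G,A \right)} = 5 - A$
$V{\left(m,T \right)} = 7$ ($V{\left(m,T \right)} = 5 - -2 = 5 + 2 = 7$)
$-311 - V{\left(0 \cdot 2 + 3,X{\left(5 \right)} \right)} = -311 - 7 = -318$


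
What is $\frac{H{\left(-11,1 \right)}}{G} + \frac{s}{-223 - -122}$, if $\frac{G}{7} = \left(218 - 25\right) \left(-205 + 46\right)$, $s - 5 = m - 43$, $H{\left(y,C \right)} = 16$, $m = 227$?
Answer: $- \frac{40600517}{21695709} \approx -1.8714$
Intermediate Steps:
$s = 189$ ($s = 5 + \left(227 - 43\right) = 5 + 184 = 189$)
$G = -214809$ ($G = 7 \left(218 - 25\right) \left(-205 + 46\right) = 7 \cdot 193 \left(-159\right) = 7 \left(-30687\right) = -214809$)
$\frac{H{\left(-11,1 \right)}}{G} + \frac{s}{-223 - -122} = \frac{16}{-214809} + \frac{189}{-223 - -122} = 16 \left(- \frac{1}{214809}\right) + \frac{189}{-223 + 122} = - \frac{16}{214809} + \frac{189}{-101} = - \frac{16}{214809} + 189 \left(- \frac{1}{101}\right) = - \frac{16}{214809} - \frac{189}{101} = - \frac{40600517}{21695709}$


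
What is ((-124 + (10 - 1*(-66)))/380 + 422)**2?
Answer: 1606246084/9025 ≈ 1.7798e+5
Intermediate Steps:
((-124 + (10 - 1*(-66)))/380 + 422)**2 = ((-124 + (10 + 66))*(1/380) + 422)**2 = ((-124 + 76)*(1/380) + 422)**2 = (-48*1/380 + 422)**2 = (-12/95 + 422)**2 = (40078/95)**2 = 1606246084/9025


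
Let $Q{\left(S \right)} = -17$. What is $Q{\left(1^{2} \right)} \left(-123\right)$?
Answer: $2091$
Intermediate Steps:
$Q{\left(1^{2} \right)} \left(-123\right) = \left(-17\right) \left(-123\right) = 2091$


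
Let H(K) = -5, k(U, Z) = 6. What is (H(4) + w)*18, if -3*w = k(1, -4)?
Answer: -126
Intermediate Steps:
w = -2 (w = -⅓*6 = -2)
(H(4) + w)*18 = (-5 - 2)*18 = -7*18 = -126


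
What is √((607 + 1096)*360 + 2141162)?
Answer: √2754242 ≈ 1659.6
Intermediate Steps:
√((607 + 1096)*360 + 2141162) = √(1703*360 + 2141162) = √(613080 + 2141162) = √2754242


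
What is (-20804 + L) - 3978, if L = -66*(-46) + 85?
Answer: -21661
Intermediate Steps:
L = 3121 (L = 3036 + 85 = 3121)
(-20804 + L) - 3978 = (-20804 + 3121) - 3978 = -17683 - 3978 = -21661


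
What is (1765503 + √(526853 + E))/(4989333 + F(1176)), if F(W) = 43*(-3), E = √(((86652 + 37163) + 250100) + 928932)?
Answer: 196167/554356 + √(526853 + √1302847)/4989204 ≈ 0.35401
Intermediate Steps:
E = √1302847 (E = √((123815 + 250100) + 928932) = √(373915 + 928932) = √1302847 ≈ 1141.4)
F(W) = -129
(1765503 + √(526853 + E))/(4989333 + F(1176)) = (1765503 + √(526853 + √1302847))/(4989333 - 129) = (1765503 + √(526853 + √1302847))/4989204 = (1765503 + √(526853 + √1302847))*(1/4989204) = 196167/554356 + √(526853 + √1302847)/4989204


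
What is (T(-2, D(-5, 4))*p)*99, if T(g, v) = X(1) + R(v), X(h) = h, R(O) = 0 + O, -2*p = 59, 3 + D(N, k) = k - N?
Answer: -40887/2 ≈ -20444.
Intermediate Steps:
D(N, k) = -3 + k - N (D(N, k) = -3 + (k - N) = -3 + k - N)
p = -59/2 (p = -½*59 = -59/2 ≈ -29.500)
R(O) = O
T(g, v) = 1 + v
(T(-2, D(-5, 4))*p)*99 = ((1 + (-3 + 4 - 1*(-5)))*(-59/2))*99 = ((1 + (-3 + 4 + 5))*(-59/2))*99 = ((1 + 6)*(-59/2))*99 = (7*(-59/2))*99 = -413/2*99 = -40887/2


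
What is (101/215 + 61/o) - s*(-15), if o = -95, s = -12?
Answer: -736004/4085 ≈ -180.17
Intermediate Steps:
(101/215 + 61/o) - s*(-15) = (101/215 + 61/(-95)) - (-12)*(-15) = (101*(1/215) + 61*(-1/95)) - 1*180 = (101/215 - 61/95) - 180 = -704/4085 - 180 = -736004/4085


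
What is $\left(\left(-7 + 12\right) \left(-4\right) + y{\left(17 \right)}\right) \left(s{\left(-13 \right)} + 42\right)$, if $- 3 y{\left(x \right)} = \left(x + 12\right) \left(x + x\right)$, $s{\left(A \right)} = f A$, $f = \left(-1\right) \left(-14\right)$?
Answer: $\frac{146440}{3} \approx 48813.0$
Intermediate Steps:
$f = 14$
$s{\left(A \right)} = 14 A$
$y{\left(x \right)} = - \frac{2 x \left(12 + x\right)}{3}$ ($y{\left(x \right)} = - \frac{\left(x + 12\right) \left(x + x\right)}{3} = - \frac{\left(12 + x\right) 2 x}{3} = - \frac{2 x \left(12 + x\right)}{3}$)
$\left(\left(-7 + 12\right) \left(-4\right) + y{\left(17 \right)}\right) \left(s{\left(-13 \right)} + 42\right) = \left(\left(-7 + 12\right) \left(-4\right) - \frac{34 \left(12 + 17\right)}{3}\right) \left(14 \left(-13\right) + 42\right) = \left(5 \left(-4\right) - \frac{34}{3} \cdot 29\right) \left(-182 + 42\right) = \left(-20 - \frac{986}{3}\right) \left(-140\right) = \left(- \frac{1046}{3}\right) \left(-140\right) = \frac{146440}{3}$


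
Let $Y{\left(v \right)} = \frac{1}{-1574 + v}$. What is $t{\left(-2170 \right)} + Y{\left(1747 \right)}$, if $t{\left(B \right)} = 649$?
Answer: $\frac{112278}{173} \approx 649.01$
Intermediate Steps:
$t{\left(-2170 \right)} + Y{\left(1747 \right)} = 649 + \frac{1}{-1574 + 1747} = 649 + \frac{1}{173} = \frac{112278}{173}$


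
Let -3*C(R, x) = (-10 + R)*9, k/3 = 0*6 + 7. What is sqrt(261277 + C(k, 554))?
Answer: 2*sqrt(65311) ≈ 511.12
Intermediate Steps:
k = 21 (k = 3*(0*6 + 7) = 3*(0 + 7) = 3*7 = 21)
C(R, x) = 30 - 3*R (C(R, x) = -(-10 + R)*9/3 = -(-90 + 9*R)/3 = 30 - 3*R)
sqrt(261277 + C(k, 554)) = sqrt(261277 + (30 - 3*21)) = sqrt(261277 + (30 - 63)) = sqrt(261277 - 33) = sqrt(261244) = 2*sqrt(65311)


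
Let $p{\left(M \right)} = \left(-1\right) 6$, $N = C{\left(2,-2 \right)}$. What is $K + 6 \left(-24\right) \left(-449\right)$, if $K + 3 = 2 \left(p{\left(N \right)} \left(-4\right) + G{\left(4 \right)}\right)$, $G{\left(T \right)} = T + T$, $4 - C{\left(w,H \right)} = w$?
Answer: $64717$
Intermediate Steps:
$C{\left(w,H \right)} = 4 - w$
$N = 2$ ($N = 4 - 2 = 2$)
$G{\left(T \right)} = 2 T$
$p{\left(M \right)} = -6$
$K = 61$ ($K = -3 + 2 \left(\left(-6\right) \left(-4\right) + 2 \cdot 4\right) = -3 + 2 \left(24 + 8\right) = -3 + 2 \cdot 32 = -3 + 64 = 61$)
$K + 6 \left(-24\right) \left(-449\right) = 61 + 6 \left(-24\right) \left(-449\right) = 61 - -64656 = 61 + 64656 = 64717$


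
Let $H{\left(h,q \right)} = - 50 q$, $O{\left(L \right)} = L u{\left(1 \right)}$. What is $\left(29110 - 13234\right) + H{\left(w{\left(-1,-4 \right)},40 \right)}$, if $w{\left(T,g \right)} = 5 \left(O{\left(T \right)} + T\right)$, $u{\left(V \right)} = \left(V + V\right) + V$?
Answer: $13876$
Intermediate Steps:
$u{\left(V \right)} = 3 V$ ($u{\left(V \right)} = 2 V + V = 3 V$)
$O{\left(L \right)} = 3 L$ ($O{\left(L \right)} = L 3 \cdot 1 = L 3 = 3 L$)
$w{\left(T,g \right)} = 20 T$ ($w{\left(T,g \right)} = 5 \left(3 T + T\right) = 5 \cdot 4 T = 20 T$)
$\left(29110 - 13234\right) + H{\left(w{\left(-1,-4 \right)},40 \right)} = \left(29110 - 13234\right) - 2000 = 15876 - 2000 = 13876$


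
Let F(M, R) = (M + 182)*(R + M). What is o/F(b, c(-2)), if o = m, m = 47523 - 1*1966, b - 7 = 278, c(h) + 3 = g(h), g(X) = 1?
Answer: 45557/132161 ≈ 0.34471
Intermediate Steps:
c(h) = -2 (c(h) = -3 + 1 = -2)
b = 285 (b = 7 + 278 = 285)
F(M, R) = (182 + M)*(M + R)
m = 45557 (m = 47523 - 1966 = 45557)
o = 45557
o/F(b, c(-2)) = 45557/(285² + 182*285 + 182*(-2) + 285*(-2)) = 45557/(81225 + 51870 - 364 - 570) = 45557/132161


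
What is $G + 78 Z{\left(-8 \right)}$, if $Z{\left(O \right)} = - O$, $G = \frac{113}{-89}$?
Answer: $\frac{55423}{89} \approx 622.73$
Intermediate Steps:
$G = - \frac{113}{89}$ ($G = 113 \left(- \frac{1}{89}\right) = - \frac{113}{89} \approx -1.2697$)
$G + 78 Z{\left(-8 \right)} = - \frac{113}{89} + 78 \left(\left(-1\right) \left(-8\right)\right) = - \frac{113}{89} + 78 \cdot 8 = - \frac{113}{89} + 624 = \frac{55423}{89}$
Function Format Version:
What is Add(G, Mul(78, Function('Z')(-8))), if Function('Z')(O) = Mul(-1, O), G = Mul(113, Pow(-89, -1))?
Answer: Rational(55423, 89) ≈ 622.73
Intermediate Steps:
G = Rational(-113, 89) (G = Mul(113, Rational(-1, 89)) = Rational(-113, 89) ≈ -1.2697)
Add(G, Mul(78, Function('Z')(-8))) = Add(Rational(-113, 89), Mul(78, Mul(-1, -8))) = Add(Rational(-113, 89), Mul(78, 8)) = Add(Rational(-113, 89), 624) = Rational(55423, 89)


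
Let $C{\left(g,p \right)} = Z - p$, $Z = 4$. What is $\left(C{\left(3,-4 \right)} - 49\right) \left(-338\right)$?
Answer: $13858$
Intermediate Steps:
$C{\left(g,p \right)} = 4 - p$
$\left(C{\left(3,-4 \right)} - 49\right) \left(-338\right) = \left(\left(4 - -4\right) - 49\right) \left(-338\right) = \left(\left(4 + 4\right) - 49\right) \left(-338\right) = \left(8 - 49\right) \left(-338\right) = \left(-41\right) \left(-338\right) = 13858$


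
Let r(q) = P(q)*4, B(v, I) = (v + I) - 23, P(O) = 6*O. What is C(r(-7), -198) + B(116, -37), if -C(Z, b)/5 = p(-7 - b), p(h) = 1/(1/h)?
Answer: -899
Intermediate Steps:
B(v, I) = -23 + I + v (B(v, I) = (I + v) - 23 = -23 + I + v)
r(q) = 24*q (r(q) = (6*q)*4 = 24*q)
p(h) = h
C(Z, b) = 35 + 5*b (C(Z, b) = -5*(-7 - b) = 35 + 5*b)
C(r(-7), -198) + B(116, -37) = (35 + 5*(-198)) + (-23 - 37 + 116) = (35 - 990) + 56 = -955 + 56 = -899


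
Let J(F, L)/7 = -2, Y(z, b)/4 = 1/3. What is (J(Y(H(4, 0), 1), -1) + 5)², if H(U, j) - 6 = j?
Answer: 81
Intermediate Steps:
H(U, j) = 6 + j
Y(z, b) = 4/3
J(F, L) = -14 (J(F, L) = 7*(-2) = -14)
(J(Y(H(4, 0), 1), -1) + 5)² = (-14 + 5)² = (-9)² = 81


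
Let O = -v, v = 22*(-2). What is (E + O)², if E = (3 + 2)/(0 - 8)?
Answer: 120409/64 ≈ 1881.4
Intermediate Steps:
v = -44
E = -5/8 (E = 5/(-8) = 5*(-⅛) = -5/8 ≈ -0.62500)
O = 44 (O = -1*(-44) = 44)
(E + O)² = (-5/8 + 44)² = (347/8)² = 120409/64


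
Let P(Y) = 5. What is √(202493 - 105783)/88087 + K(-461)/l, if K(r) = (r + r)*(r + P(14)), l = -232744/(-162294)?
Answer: 8529198876/29093 + √96710/88087 ≈ 2.9317e+5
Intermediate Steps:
l = 116372/81147 (l = -232744*(-1/162294) = 116372/81147 ≈ 1.4341)
K(r) = 2*r*(5 + r) (K(r) = (r + r)*(r + 5) = (2*r)*(5 + r) = 2*r*(5 + r))
√(202493 - 105783)/88087 + K(-461)/l = √(202493 - 105783)/88087 + (2*(-461)*(5 - 461))/(116372/81147) = √96710*(1/88087) + (2*(-461)*(-456))*(81147/116372) = √96710/88087 + 420432*(81147/116372) = √96710/88087 + 8529198876/29093 = 8529198876/29093 + √96710/88087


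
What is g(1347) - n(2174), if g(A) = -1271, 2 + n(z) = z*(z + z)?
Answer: -9453821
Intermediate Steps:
n(z) = -2 + 2*z**2 (n(z) = -2 + z*(z + z) = -2 + z*(2*z) = -2 + 2*z**2)
g(1347) - n(2174) = -1271 - (-2 + 2*2174**2) = -1271 - (-2 + 2*4726276) = -1271 - (-2 + 9452552) = -1271 - 1*9452550 = -1271 - 9452550 = -9453821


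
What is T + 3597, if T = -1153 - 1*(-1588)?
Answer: 4032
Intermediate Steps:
T = 435 (T = -1153 + 1588 = 435)
T + 3597 = 435 + 3597 = 4032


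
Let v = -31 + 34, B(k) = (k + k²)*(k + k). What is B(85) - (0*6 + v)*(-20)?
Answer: 1242760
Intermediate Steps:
B(k) = 2*k*(k + k²) (B(k) = (k + k²)*(2*k) = 2*k*(k + k²))
v = 3
B(85) - (0*6 + v)*(-20) = 2*85²*(1 + 85) - (0*6 + 3)*(-20) = 2*7225*86 - (0 + 3)*(-20) = 1242700 - 3*(-20) = 1242700 - 1*(-60) = 1242700 + 60 = 1242760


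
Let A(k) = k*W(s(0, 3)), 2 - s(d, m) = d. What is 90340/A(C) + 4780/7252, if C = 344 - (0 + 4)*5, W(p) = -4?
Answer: -40559425/587412 ≈ -69.048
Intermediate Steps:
s(d, m) = 2 - d
C = 324 (C = 344 - 4*5 = 344 - 1*20 = 344 - 20 = 324)
A(k) = -4*k (A(k) = k*(-4) = -4*k)
90340/A(C) + 4780/7252 = 90340/((-4*324)) + 4780/7252 = 90340/(-1296) + 4780*(1/7252) = 90340*(-1/1296) + 1195/1813 = -22585/324 + 1195/1813 = -40559425/587412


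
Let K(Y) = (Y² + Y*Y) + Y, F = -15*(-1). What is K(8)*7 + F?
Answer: 967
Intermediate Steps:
F = 15
K(Y) = Y + 2*Y² (K(Y) = (Y² + Y²) + Y = 2*Y² + Y = Y + 2*Y²)
K(8)*7 + F = (8*(1 + 2*8))*7 + 15 = (8*(1 + 16))*7 + 15 = (8*17)*7 + 15 = 136*7 + 15 = 952 + 15 = 967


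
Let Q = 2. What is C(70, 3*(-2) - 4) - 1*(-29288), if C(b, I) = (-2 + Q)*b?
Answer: 29288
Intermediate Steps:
C(b, I) = 0 (C(b, I) = (-2 + 2)*b = 0*b = 0)
C(70, 3*(-2) - 4) - 1*(-29288) = 0 - 1*(-29288) = 0 + 29288 = 29288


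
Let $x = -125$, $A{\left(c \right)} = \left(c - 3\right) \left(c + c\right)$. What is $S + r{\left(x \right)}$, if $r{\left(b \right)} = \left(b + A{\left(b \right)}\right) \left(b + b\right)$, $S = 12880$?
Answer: $-7955870$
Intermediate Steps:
$A{\left(c \right)} = 2 c \left(-3 + c\right)$ ($A{\left(c \right)} = \left(-3 + c\right) 2 c = 2 c \left(-3 + c\right)$)
$r{\left(b \right)} = 2 b \left(b + 2 b \left(-3 + b\right)\right)$ ($r{\left(b \right)} = \left(b + 2 b \left(-3 + b\right)\right) \left(b + b\right) = \left(b + 2 b \left(-3 + b\right)\right) 2 b = 2 b \left(b + 2 b \left(-3 + b\right)\right)$)
$S + r{\left(x \right)} = 12880 + \left(-125\right)^{2} \left(-10 + 4 \left(-125\right)\right) = 12880 + 15625 \left(-10 - 500\right) = 12880 + 15625 \left(-510\right) = 12880 - 7968750 = -7955870$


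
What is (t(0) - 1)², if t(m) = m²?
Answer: 1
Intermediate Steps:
(t(0) - 1)² = (0² - 1)² = (0 - 1)² = (-1)² = 1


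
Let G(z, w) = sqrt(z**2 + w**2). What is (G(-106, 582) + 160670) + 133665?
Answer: 294335 + 2*sqrt(87490) ≈ 2.9493e+5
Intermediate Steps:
G(z, w) = sqrt(w**2 + z**2)
(G(-106, 582) + 160670) + 133665 = (sqrt(582**2 + (-106)**2) + 160670) + 133665 = (sqrt(338724 + 11236) + 160670) + 133665 = (sqrt(349960) + 160670) + 133665 = (2*sqrt(87490) + 160670) + 133665 = (160670 + 2*sqrt(87490)) + 133665 = 294335 + 2*sqrt(87490)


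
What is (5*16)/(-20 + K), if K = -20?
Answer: -2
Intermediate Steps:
(5*16)/(-20 + K) = (5*16)/(-20 - 20) = 80/(-40) = 80*(-1/40) = -2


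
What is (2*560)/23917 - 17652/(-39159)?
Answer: 155346988/312188601 ≈ 0.49761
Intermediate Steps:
(2*560)/23917 - 17652/(-39159) = 1120*(1/23917) - 17652*(-1/39159) = 1120/23917 + 5884/13053 = 155346988/312188601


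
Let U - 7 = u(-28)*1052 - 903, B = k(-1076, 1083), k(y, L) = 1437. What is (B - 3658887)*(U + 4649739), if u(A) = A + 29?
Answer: -17006758467750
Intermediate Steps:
B = 1437
u(A) = 29 + A
U = 156 (U = 7 + ((29 - 28)*1052 - 903) = 7 + (1*1052 - 903) = 7 + (1052 - 903) = 7 + 149 = 156)
(B - 3658887)*(U + 4649739) = (1437 - 3658887)*(156 + 4649739) = -3657450*4649895 = -17006758467750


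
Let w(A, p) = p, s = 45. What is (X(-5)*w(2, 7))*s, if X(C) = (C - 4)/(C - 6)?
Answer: 2835/11 ≈ 257.73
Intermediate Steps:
X(C) = (-4 + C)/(-6 + C)
(X(-5)*w(2, 7))*s = (((-4 - 5)/(-6 - 5))*7)*45 = ((-9/(-11))*7)*45 = (-1/11*(-9)*7)*45 = ((9/11)*7)*45 = (63/11)*45 = 2835/11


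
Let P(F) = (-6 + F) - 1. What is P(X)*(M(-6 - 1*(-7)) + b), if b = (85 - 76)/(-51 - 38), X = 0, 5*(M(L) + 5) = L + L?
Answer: 14644/445 ≈ 32.908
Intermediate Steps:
M(L) = -5 + 2*L/5 (M(L) = -5 + (L + L)/5 = -5 + (2*L)/5 = -5 + 2*L/5)
P(F) = -7 + F
b = -9/89 (b = 9/(-89) = 9*(-1/89) = -9/89 ≈ -0.10112)
P(X)*(M(-6 - 1*(-7)) + b) = (-7 + 0)*((-5 + 2*(-6 - 1*(-7))/5) - 9/89) = -7*((-5 + 2*(-6 + 7)/5) - 9/89) = -7*((-5 + (⅖)*1) - 9/89) = -7*((-5 + ⅖) - 9/89) = -7*(-23/5 - 9/89) = -7*(-2092/445) = 14644/445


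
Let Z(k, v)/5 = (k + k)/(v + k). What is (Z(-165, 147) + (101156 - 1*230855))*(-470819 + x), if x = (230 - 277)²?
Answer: 182205877420/3 ≈ 6.0735e+10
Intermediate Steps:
Z(k, v) = 10*k/(k + v) (Z(k, v) = 5*((k + k)/(v + k)) = 5*((2*k)/(k + v)) = 5*(2*k/(k + v)) = 10*k/(k + v))
x = 2209 (x = (-47)² = 2209)
(Z(-165, 147) + (101156 - 1*230855))*(-470819 + x) = (10*(-165)/(-165 + 147) + (101156 - 1*230855))*(-470819 + 2209) = (10*(-165)/(-18) + (101156 - 230855))*(-468610) = (10*(-165)*(-1/18) - 129699)*(-468610) = (275/3 - 129699)*(-468610) = -388822/3*(-468610) = 182205877420/3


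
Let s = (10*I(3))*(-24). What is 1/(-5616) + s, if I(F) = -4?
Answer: 5391359/5616 ≈ 960.00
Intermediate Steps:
s = 960 (s = (10*(-4))*(-24) = -40*(-24) = 960)
1/(-5616) + s = 1/(-5616) + 960 = -1/5616 + 960 = 5391359/5616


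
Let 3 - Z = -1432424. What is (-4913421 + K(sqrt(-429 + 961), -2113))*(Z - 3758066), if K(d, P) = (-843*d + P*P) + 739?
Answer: 1041683941407 + 3921027354*sqrt(133) ≈ 1.0869e+12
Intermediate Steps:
Z = 1432427 (Z = 3 - 1*(-1432424) = 3 + 1432424 = 1432427)
K(d, P) = 739 + P**2 - 843*d (K(d, P) = (-843*d + P**2) + 739 = (P**2 - 843*d) + 739 = 739 + P**2 - 843*d)
(-4913421 + K(sqrt(-429 + 961), -2113))*(Z - 3758066) = (-4913421 + (739 + (-2113)**2 - 843*sqrt(-429 + 961)))*(1432427 - 3758066) = (-4913421 + (739 + 4464769 - 1686*sqrt(133)))*(-2325639) = (-4913421 + (4465508 - 1686*sqrt(133)))*(-2325639) = (-447913 - 1686*sqrt(133))*(-2325639) = 1041683941407 + 3921027354*sqrt(133)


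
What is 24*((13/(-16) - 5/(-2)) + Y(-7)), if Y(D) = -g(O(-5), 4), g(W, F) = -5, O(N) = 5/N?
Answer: 321/2 ≈ 160.50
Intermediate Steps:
Y(D) = 5 (Y(D) = -1*(-5) = 5)
24*((13/(-16) - 5/(-2)) + Y(-7)) = 24*((13/(-16) - 5/(-2)) + 5) = 24*((13*(-1/16) - 5*(-1/2)) + 5) = 24*((-13/16 + 5/2) + 5) = 24*(27/16 + 5) = 24*(107/16) = 321/2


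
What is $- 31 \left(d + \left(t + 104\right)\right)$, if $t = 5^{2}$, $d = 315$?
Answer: $-13764$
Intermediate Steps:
$t = 25$
$- 31 \left(d + \left(t + 104\right)\right) = - 31 \left(315 + \left(25 + 104\right)\right) = - 31 \left(315 + 129\right) = \left(-31\right) 444 = -13764$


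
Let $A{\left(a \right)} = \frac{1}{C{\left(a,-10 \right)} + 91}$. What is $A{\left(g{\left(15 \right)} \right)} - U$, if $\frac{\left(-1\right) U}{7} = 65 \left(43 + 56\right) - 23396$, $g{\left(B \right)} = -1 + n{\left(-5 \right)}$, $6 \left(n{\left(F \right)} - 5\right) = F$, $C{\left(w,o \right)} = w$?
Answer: $- \frac{67080749}{565} \approx -1.1873 \cdot 10^{5}$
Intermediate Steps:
$n{\left(F \right)} = 5 + \frac{F}{6}$
$g{\left(B \right)} = \frac{19}{6}$ ($g{\left(B \right)} = -1 + \left(5 + \frac{1}{6} \left(-5\right)\right) = -1 + \left(5 - \frac{5}{6}\right) = -1 + \frac{25}{6} = \frac{19}{6}$)
$A{\left(a \right)} = \frac{1}{91 + a}$ ($A{\left(a \right)} = \frac{1}{a + 91} = \frac{1}{91 + a}$)
$U = 118727$ ($U = - 7 \left(65 \left(43 + 56\right) - 23396\right) = - 7 \left(65 \cdot 99 - 23396\right) = - 7 \left(6435 - 23396\right) = \left(-7\right) \left(-16961\right) = 118727$)
$A{\left(g{\left(15 \right)} \right)} - U = \frac{1}{91 + \frac{19}{6}} - 118727 = \frac{1}{\frac{565}{6}} - 118727 = \frac{6}{565} - 118727 = - \frac{67080749}{565}$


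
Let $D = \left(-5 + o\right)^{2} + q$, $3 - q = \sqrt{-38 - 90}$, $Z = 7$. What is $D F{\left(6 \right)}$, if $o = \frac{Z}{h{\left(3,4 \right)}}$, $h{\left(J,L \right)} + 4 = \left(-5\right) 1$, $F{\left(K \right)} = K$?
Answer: $\frac{5894}{27} - 48 i \sqrt{2} \approx 218.3 - 67.882 i$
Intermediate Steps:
$h{\left(J,L \right)} = -9$ ($h{\left(J,L \right)} = -4 - 5 = -9$)
$q = 3 - 8 i \sqrt{2}$ ($q = 3 - \sqrt{-38 - 90} = 3 - \sqrt{-128} = 3 - 8 i \sqrt{2} \approx 3.0 - 11.314 i$)
$o = - \frac{7}{9}$ ($o = \frac{7}{-9} = 7 \left(- \frac{1}{9}\right) = - \frac{7}{9} \approx -0.77778$)
$D = \frac{2947}{81} - 8 i \sqrt{2}$ ($D = \left(-5 - \frac{7}{9}\right)^{2} + \left(3 - 8 i \sqrt{2}\right) = \left(- \frac{52}{9}\right)^{2} + \left(3 - 8 i \sqrt{2}\right) = \frac{2704}{81} + \left(3 - 8 i \sqrt{2}\right) = \frac{2947}{81} - 8 i \sqrt{2} \approx 36.383 - 11.314 i$)
$D F{\left(6 \right)} = \left(\frac{2947}{81} - 8 i \sqrt{2}\right) 6 = \frac{5894}{27} - 48 i \sqrt{2}$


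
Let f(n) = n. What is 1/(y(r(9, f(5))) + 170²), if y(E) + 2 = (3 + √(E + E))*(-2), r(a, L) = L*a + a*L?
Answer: 7223/208686736 + 3*√5/208686736 ≈ 3.4644e-5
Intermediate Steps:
r(a, L) = 2*L*a (r(a, L) = L*a + L*a = 2*L*a)
y(E) = -8 - 2*√2*√E (y(E) = -2 + (3 + √(E + E))*(-2) = -2 + (3 + √(2*E))*(-2) = -2 + (3 + √2*√E)*(-2) = -2 + (-6 - 2*√2*√E) = -8 - 2*√2*√E)
1/(y(r(9, f(5))) + 170²) = 1/((-8 - 2*√2*√(2*5*9)) + 170²) = 1/((-8 - 2*√2*√90) + 28900) = 1/((-8 - 2*√2*3*√10) + 28900) = 1/((-8 - 12*√5) + 28900) = 1/(28892 - 12*√5)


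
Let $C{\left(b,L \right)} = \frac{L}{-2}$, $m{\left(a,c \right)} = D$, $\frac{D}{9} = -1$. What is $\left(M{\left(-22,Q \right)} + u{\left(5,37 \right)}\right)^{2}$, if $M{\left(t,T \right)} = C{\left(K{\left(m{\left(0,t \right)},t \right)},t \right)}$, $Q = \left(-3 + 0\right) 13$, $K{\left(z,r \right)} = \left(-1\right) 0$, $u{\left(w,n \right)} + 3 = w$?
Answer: $169$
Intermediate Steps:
$D = -9$ ($D = 9 \left(-1\right) = -9$)
$u{\left(w,n \right)} = -3 + w$
$m{\left(a,c \right)} = -9$
$K{\left(z,r \right)} = 0$
$C{\left(b,L \right)} = - \frac{L}{2}$ ($C{\left(b,L \right)} = L \left(- \frac{1}{2}\right) = - \frac{L}{2}$)
$Q = -39$ ($Q = \left(-3\right) 13 = -39$)
$M{\left(t,T \right)} = - \frac{t}{2}$
$\left(M{\left(-22,Q \right)} + u{\left(5,37 \right)}\right)^{2} = \left(\left(- \frac{1}{2}\right) \left(-22\right) + \left(-3 + 5\right)\right)^{2} = \left(11 + 2\right)^{2} = 13^{2} = 169$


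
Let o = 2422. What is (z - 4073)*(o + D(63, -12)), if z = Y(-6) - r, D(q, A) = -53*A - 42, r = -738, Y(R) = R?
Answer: -10076456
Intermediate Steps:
D(q, A) = -42 - 53*A
z = 732 (z = -6 - 1*(-738) = -6 + 738 = 732)
(z - 4073)*(o + D(63, -12)) = (732 - 4073)*(2422 + (-42 - 53*(-12))) = -3341*(2422 + (-42 + 636)) = -3341*(2422 + 594) = -3341*3016 = -10076456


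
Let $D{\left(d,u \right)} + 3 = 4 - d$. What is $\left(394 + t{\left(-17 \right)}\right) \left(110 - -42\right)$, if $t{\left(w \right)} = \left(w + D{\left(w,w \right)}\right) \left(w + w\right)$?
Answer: $54720$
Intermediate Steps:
$D{\left(d,u \right)} = 1 - d$ ($D{\left(d,u \right)} = -3 - \left(-4 + d\right) = 1 - d$)
$t{\left(w \right)} = 2 w$ ($t{\left(w \right)} = \left(w - \left(-1 + w\right)\right) \left(w + w\right) = 1 \cdot 2 w = 2 w$)
$\left(394 + t{\left(-17 \right)}\right) \left(110 - -42\right) = \left(394 + 2 \left(-17\right)\right) \left(110 - -42\right) = \left(394 - 34\right) \left(110 + 42\right) = 360 \cdot 152 = 54720$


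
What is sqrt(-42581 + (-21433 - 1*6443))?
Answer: I*sqrt(70457) ≈ 265.44*I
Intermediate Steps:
sqrt(-42581 + (-21433 - 1*6443)) = sqrt(-42581 + (-21433 - 6443)) = sqrt(-42581 - 27876) = sqrt(-70457) = I*sqrt(70457)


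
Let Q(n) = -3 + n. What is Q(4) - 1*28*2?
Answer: -55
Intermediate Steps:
Q(4) - 1*28*2 = (-3 + 4) - 1*28*2 = 1 - 28*2 = 1 - 56 = -55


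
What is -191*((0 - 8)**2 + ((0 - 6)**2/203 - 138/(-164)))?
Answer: -206719873/16646 ≈ -12419.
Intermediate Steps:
-191*((0 - 8)**2 + ((0 - 6)**2/203 - 138/(-164))) = -191*((-8)**2 + ((-6)**2*(1/203) - 138*(-1/164))) = -191*(64 + (36*(1/203) + 69/82)) = -191*(64 + (36/203 + 69/82)) = -191*(64 + 16959/16646) = -191*1082303/16646 = -206719873/16646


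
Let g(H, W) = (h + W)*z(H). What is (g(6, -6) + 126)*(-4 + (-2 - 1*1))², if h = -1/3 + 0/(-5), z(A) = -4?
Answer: 22246/3 ≈ 7415.3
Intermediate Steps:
h = -⅓ (h = -1*⅓ + 0*(-⅕) = -⅓ + 0 = -⅓ ≈ -0.33333)
g(H, W) = 4/3 - 4*W (g(H, W) = (-⅓ + W)*(-4) = 4/3 - 4*W)
(g(6, -6) + 126)*(-4 + (-2 - 1*1))² = ((4/3 - 4*(-6)) + 126)*(-4 + (-2 - 1*1))² = ((4/3 + 24) + 126)*(-4 + (-2 - 1))² = (76/3 + 126)*(-4 - 3)² = (454/3)*(-7)² = (454/3)*49 = 22246/3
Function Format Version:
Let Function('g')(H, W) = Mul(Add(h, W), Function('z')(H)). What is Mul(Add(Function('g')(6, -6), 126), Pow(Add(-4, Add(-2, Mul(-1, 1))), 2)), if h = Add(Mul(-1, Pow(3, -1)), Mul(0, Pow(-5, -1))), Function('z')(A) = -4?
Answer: Rational(22246, 3) ≈ 7415.3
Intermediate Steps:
h = Rational(-1, 3) (h = Add(Mul(-1, Rational(1, 3)), Mul(0, Rational(-1, 5))) = Add(Rational(-1, 3), 0) = Rational(-1, 3) ≈ -0.33333)
Function('g')(H, W) = Add(Rational(4, 3), Mul(-4, W)) (Function('g')(H, W) = Mul(Add(Rational(-1, 3), W), -4) = Add(Rational(4, 3), Mul(-4, W)))
Mul(Add(Function('g')(6, -6), 126), Pow(Add(-4, Add(-2, Mul(-1, 1))), 2)) = Mul(Add(Add(Rational(4, 3), Mul(-4, -6)), 126), Pow(Add(-4, Add(-2, Mul(-1, 1))), 2)) = Mul(Add(Add(Rational(4, 3), 24), 126), Pow(Add(-4, Add(-2, -1)), 2)) = Mul(Add(Rational(76, 3), 126), Pow(Add(-4, -3), 2)) = Mul(Rational(454, 3), Pow(-7, 2)) = Mul(Rational(454, 3), 49) = Rational(22246, 3)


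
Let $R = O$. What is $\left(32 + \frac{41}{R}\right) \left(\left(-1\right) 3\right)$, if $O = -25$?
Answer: $- \frac{2277}{25} \approx -91.08$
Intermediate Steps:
$R = -25$
$\left(32 + \frac{41}{R}\right) \left(\left(-1\right) 3\right) = \left(32 + \frac{41}{-25}\right) \left(\left(-1\right) 3\right) = \left(32 + 41 \left(- \frac{1}{25}\right)\right) \left(-3\right) = \left(32 - \frac{41}{25}\right) \left(-3\right) = \frac{759}{25} \left(-3\right) = - \frac{2277}{25}$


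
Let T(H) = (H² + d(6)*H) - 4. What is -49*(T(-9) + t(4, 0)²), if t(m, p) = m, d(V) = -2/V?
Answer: -4704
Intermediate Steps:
T(H) = -4 + H² - H/3 (T(H) = (H² + (-2/6)*H) - 4 = (H² + (-2*⅙)*H) - 4 = (H² - H/3) - 4 = -4 + H² - H/3)
-49*(T(-9) + t(4, 0)²) = -49*((-4 + (-9)² - ⅓*(-9)) + 4²) = -49*((-4 + 81 + 3) + 16) = -49*(80 + 16) = -49*96 = -4704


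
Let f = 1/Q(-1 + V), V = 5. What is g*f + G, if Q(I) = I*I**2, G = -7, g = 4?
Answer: -111/16 ≈ -6.9375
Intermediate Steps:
Q(I) = I**3
f = 1/64 (f = 1/((-1 + 5)**3) = 1/(4**3) = 1/64 ≈ 0.015625)
g*f + G = 4*(1/64) - 7 = 1/16 - 7 = -111/16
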